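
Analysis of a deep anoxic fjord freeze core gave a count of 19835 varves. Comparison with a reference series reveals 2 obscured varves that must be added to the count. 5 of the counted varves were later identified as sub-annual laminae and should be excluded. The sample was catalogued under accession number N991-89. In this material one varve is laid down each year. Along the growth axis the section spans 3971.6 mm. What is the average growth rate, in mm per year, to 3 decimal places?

Correcting the raw count gives 19835 − 5 + 2 = 19832 true varves.
Mean rate = 3971.6 mm / 19832 years ≈ 0.200 mm per year.

0.200 mm per year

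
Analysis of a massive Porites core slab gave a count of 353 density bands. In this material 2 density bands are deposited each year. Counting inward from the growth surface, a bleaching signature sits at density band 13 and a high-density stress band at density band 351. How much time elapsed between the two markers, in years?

351 − 13 = 338 density bands lie between the two events.
With 2 density bands per year, 338 / 2 = 169 years.

169 yr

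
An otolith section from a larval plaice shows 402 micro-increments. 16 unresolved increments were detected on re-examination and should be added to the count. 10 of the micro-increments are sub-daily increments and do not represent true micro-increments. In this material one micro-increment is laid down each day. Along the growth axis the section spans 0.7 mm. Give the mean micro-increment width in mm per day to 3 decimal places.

Adjusted count: 402 − 10 + 16 = 408 micro-increments.
Mean rate = 0.7 mm / 408 days ≈ 0.002 mm per day.

0.002 mm per day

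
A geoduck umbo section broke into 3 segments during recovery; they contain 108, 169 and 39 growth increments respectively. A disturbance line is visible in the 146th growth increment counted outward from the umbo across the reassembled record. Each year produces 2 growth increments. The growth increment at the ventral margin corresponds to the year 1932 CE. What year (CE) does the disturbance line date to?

1847 CE

Total growth increments = 108 + 169 + 39 = 316.
The disturbance line sits at growth increment 146 from the umbo, so 316 − 146 = 170 growth increments formed after it.
170 growth increments at 2 per year is 170 / 2 = 85 years.
1932 − 85 = 1847 CE.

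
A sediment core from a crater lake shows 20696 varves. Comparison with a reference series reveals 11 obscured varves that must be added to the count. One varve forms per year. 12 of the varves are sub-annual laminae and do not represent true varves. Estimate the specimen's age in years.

20695 years

Adjusted count: 20696 − 12 + 11 = 20695 varves.
One varve per year makes the duration 20695 years.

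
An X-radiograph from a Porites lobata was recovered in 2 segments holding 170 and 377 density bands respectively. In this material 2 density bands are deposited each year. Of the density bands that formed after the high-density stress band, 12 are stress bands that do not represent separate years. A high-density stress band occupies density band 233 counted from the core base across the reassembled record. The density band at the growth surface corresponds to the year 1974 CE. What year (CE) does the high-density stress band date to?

1823 CE

Total density bands = 170 + 377 = 547.
Between density band 233 and the growth surface there are 547 − 233 = 314 density bands.
Excluding 12 false density bands: 314 − 12 = 302.
302 density bands at 2 per year is 302 / 2 = 151 years.
The density band at the growth surface is 1974 CE, so the high-density stress band dates to 1974 − 151 = 1823 CE.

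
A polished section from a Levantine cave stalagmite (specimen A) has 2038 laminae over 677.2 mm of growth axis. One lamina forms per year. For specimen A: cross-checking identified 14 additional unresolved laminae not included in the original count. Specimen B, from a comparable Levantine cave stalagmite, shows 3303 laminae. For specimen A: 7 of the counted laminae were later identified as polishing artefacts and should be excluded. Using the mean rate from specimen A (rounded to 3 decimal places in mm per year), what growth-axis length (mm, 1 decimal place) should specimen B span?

Specimen A: after corrections the count is 2038 − 7 + 14 = 2045 laminae.
A: Extension rate ≈ 677.2 / 2045 = 0.331 mm/yr.
B's length ≈ 0.331 × 3303 = 1093.3 mm.

1093.3 mm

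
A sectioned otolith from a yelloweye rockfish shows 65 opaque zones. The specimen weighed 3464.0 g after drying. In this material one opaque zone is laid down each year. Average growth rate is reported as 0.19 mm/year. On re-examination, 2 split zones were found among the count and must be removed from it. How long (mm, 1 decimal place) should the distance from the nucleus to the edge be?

After corrections the count is 65 − 2 = 63 opaque zones.
Length ≈ 0.19 × 63 = 12.0 mm.

12.0 mm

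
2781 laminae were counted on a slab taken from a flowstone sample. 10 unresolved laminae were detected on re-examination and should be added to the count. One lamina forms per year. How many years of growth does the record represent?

2791 years

After corrections the count is 2781 + 10 = 2791 laminae.
At one lamina per year, that is 2791 years.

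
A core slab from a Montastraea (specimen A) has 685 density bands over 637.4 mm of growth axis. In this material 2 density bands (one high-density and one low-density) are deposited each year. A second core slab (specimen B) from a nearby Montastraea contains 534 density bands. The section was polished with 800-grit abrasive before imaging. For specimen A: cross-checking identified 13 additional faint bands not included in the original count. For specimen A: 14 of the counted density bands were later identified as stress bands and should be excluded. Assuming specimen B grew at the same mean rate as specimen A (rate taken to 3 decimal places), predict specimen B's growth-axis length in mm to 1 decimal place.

Specimen A: true density band count = 685 − 14 + 13 = 684.
Specimen A: 684 density bands at 2 per year is 684 / 2 = 342 years.
A: 637.4 mm over 342 years gives 637.4 / 342 ≈ 1.864 mm/year.
Specimen B: with 2 density bands per year, 534 / 2 = 267 years. Length of B = 1.864 × 267 = 497.7 mm.

497.7 mm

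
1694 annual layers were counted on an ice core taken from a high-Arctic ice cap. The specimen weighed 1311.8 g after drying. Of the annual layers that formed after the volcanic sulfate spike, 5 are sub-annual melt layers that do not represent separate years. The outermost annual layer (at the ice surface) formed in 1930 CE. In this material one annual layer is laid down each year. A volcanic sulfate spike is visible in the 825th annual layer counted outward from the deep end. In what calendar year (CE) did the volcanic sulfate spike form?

1066 CE

Between annual layer 825 and the ice surface there are 1694 − 825 = 869 annual layers.
Excluding 5 false annual layers: 869 − 5 = 864.
1930 − 864 = 1066 CE.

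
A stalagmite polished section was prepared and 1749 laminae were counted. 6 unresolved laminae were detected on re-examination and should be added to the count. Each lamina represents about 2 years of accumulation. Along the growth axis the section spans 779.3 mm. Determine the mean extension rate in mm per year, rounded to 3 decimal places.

True lamina count = 1749 + 6 = 1755.
Multiplying by 2 years per lamina: 1755 × 2 = 3510 years.
Extension rate ≈ 779.3 / 3510 = 0.222 mm per year.

0.222 mm per year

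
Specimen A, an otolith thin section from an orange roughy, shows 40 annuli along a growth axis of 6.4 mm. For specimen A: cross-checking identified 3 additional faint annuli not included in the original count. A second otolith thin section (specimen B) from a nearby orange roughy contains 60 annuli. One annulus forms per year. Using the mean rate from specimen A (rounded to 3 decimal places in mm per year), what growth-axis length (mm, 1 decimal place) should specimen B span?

Specimen A: true annulus count = 40 + 3 = 43.
A: 6.4 mm over 43 years gives 6.4 / 43 ≈ 0.149 mm/year.
Length of B = 0.149 × 60 = 8.9 mm.

8.9 mm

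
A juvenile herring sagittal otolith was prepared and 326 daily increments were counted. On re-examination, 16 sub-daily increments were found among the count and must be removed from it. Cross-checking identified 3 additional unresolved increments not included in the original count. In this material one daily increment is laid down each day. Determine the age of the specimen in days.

313 days

True daily increment count = 326 − 16 + 3 = 313.
With a one-to-one daily increment periodicity this is 313 days.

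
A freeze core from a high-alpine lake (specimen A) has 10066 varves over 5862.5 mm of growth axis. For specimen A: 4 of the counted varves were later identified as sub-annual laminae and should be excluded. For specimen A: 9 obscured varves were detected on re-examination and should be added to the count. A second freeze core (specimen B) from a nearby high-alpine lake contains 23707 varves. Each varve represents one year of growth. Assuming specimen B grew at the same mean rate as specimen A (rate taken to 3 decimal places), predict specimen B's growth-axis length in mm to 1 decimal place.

Specimen A: correcting the raw count gives 10066 − 4 + 9 = 10071 true varves.
A: Mean rate = 5862.5 mm / 10071 years ≈ 0.582 mm/yr.
B's length ≈ 0.582 × 23707 = 13797.5 mm.

13797.5 mm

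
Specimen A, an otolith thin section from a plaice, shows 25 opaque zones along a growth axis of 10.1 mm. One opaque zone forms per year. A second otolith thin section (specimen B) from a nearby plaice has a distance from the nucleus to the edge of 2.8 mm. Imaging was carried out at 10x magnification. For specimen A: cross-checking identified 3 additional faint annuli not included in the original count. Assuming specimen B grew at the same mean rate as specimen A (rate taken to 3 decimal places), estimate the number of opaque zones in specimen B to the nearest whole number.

8 opaque zones

Specimen A: correcting the raw count gives 25 + 3 = 28 true opaque zones.
A: Extension rate ≈ 10.1 / 28 = 0.361 mm per year.
Specimen B: 2.8 mm / 0.361 mm per year = 7.76 years ≈ 8 opaque zones.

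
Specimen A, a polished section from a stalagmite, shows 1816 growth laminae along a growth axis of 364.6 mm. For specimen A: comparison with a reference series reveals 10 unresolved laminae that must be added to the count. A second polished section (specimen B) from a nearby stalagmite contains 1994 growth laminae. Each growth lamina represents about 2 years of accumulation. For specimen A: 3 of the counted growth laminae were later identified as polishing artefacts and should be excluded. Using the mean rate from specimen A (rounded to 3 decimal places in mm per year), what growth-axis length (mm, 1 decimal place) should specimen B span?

Specimen A: correcting the raw count gives 1816 − 3 + 10 = 1823 true growth laminae.
Specimen A: 1823 growth laminae at 2 years each span 1823 × 2 = 3646 years.
A: Mean rate = 364.6 mm / 3646 years ≈ 0.100 mm/yr.
Specimen B: multiplying by 2 years per growth lamina: 1994 × 2 = 3988 years. For B, 0.100 mm/year × 3988 years = 398.8 mm.

398.8 mm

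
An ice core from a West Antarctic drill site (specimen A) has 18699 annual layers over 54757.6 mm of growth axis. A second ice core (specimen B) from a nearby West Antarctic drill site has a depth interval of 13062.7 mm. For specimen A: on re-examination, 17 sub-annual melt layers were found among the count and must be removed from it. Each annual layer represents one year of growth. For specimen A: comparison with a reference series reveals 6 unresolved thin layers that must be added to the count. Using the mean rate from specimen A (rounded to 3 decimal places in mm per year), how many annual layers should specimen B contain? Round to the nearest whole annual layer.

Specimen A: true annual layer count = 18699 − 17 + 6 = 18688.
A: 54757.6 mm over 18688 years gives 54757.6 / 18688 ≈ 2.930 mm/yr.
B spans 13062.7 / 2.930 = 4458.26 years ≈ 4458 annual layers.

4458 annual layers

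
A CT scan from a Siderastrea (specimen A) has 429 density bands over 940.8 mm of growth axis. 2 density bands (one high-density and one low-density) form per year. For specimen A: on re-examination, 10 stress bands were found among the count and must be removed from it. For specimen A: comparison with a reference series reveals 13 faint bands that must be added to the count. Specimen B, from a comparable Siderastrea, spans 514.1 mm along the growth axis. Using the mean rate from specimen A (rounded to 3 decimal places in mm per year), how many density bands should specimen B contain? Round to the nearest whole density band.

236 density bands

Specimen A: adjusted count: 429 − 10 + 13 = 432 density bands.
Specimen A: with 2 density bands per year, 432 / 2 = 216 years.
A: Extension rate ≈ 940.8 / 216 = 4.356 mm per year.
Specimen B: 514.1 mm / 4.356 mm per year = 118.02 years; at 2 density bands per year that is 118.02 × 2 ≈ 236 density bands.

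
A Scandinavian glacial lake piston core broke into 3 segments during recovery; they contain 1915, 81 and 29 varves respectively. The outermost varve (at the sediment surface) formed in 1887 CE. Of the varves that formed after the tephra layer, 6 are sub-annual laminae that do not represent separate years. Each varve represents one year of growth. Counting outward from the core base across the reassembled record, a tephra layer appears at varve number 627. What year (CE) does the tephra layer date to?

Total varves = 1915 + 81 + 29 = 2025.
Between varve 627 and the sediment surface there are 2025 − 627 = 1398 varves.
1398 − 6 false = 1392 true varves after the tephra layer.
Counting back 1392 years from 1887 CE places the tephra layer in 1887 − 1392 = 495 CE.

495 CE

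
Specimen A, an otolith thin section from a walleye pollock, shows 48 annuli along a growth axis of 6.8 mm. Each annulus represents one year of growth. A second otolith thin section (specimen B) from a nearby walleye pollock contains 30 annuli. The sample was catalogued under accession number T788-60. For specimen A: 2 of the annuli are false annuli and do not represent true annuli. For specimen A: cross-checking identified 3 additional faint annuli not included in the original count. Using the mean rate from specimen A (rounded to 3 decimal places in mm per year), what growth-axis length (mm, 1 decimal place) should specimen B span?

4.2 mm

Specimen A: adjusted count: 48 − 2 + 3 = 49 annuli.
A: 6.8 mm over 49 years gives 6.8 / 49 ≈ 0.139 mm/yr.
For B, 0.139 mm/year × 30 years = 4.2 mm.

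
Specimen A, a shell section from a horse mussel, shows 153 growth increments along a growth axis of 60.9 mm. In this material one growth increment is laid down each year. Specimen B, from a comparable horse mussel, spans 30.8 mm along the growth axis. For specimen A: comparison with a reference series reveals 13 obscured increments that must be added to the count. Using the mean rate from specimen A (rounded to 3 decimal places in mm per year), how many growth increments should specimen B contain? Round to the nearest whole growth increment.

Specimen A: adjusted count: 153 + 13 = 166 growth increments.
A: 60.9 mm over 166 years gives 60.9 / 166 ≈ 0.367 mm/yr.
For B, 30.8 / 0.367 = 83.92 years ≈ 84 growth increments.

84 growth increments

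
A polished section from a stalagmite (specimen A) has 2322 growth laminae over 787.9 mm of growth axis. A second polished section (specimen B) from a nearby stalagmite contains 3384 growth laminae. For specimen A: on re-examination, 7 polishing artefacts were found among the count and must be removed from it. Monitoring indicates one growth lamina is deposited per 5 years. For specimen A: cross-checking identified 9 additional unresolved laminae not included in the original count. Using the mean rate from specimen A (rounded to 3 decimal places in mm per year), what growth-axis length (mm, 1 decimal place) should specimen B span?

Specimen A: adjusted count: 2322 − 7 + 9 = 2324 growth laminae.
Specimen A: multiplying by 5 years per growth lamina: 2324 × 5 = 11620 years.
A: 787.9 mm over 11620 years gives 787.9 / 11620 ≈ 0.068 mm/yr.
Specimen B: 3384 growth laminae at 5 years each span 3384 × 5 = 16920 years. For B, 0.068 mm/year × 16920 years = 1150.6 mm.

1150.6 mm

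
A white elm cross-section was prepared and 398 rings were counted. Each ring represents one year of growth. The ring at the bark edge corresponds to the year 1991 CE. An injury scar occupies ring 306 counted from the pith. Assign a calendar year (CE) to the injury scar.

Between ring 306 and the bark edge there are 398 − 306 = 92 rings.
Counting back 92 years from 1991 CE places the injury scar in 1991 − 92 = 1899 CE.

1899 CE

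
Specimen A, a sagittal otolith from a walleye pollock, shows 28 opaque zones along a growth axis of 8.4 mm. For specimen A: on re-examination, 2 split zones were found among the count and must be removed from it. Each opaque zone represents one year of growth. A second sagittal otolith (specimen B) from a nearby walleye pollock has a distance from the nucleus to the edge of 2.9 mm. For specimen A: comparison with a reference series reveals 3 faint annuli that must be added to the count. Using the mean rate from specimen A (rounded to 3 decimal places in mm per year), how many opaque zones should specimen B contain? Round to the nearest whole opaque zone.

Specimen A: correcting the raw count gives 28 − 2 + 3 = 29 true opaque zones.
A: Mean rate = 8.4 mm / 29 years ≈ 0.290 mm/year.
Specimen B: 2.9 mm / 0.290 mm per year = 10.00 years ≈ 10 opaque zones.

10 opaque zones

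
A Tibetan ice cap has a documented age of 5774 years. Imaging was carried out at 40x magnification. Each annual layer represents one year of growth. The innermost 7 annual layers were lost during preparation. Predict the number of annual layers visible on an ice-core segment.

At one annual layer per year, 5774 years correspond to 5774 annual layers.
Less the 7 uncaptured annual layers: 5774 − 7 = 5767.

5767 annual layers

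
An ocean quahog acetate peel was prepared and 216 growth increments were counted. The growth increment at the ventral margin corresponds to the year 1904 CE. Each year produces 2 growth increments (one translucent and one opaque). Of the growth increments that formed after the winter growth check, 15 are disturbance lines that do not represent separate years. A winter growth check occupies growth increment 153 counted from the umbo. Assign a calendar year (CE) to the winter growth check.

1880 CE

The winter growth check sits at growth increment 153 from the umbo, so 216 − 153 = 63 growth increments formed after it.
63 − 15 false = 48 true growth increments after the winter growth check.
48 growth increments at 2 per year is 48 / 2 = 24 years.
The growth increment at the ventral margin is 1904 CE, so the winter growth check dates to 1904 − 24 = 1880 CE.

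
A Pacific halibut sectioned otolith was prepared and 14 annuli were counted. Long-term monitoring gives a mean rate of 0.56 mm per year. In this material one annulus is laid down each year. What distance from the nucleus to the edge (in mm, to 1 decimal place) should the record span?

7.8 mm

14 years of growth are recorded.
Predicted length = 0.56 mm/year × 14 years = 7.8 mm.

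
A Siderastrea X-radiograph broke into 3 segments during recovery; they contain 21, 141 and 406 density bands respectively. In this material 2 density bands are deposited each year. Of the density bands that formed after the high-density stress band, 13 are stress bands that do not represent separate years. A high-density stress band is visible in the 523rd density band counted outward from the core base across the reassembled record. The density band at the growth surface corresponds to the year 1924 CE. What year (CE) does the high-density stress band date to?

1908 CE

Total density bands = 21 + 141 + 406 = 568.
568 − 523 = 45 density bands lie beyond the high-density stress band toward the growth surface.
Excluding 13 false density bands: 45 − 13 = 32.
With 2 density bands per year, 32 / 2 = 16 years.
Counting back 16 years from 1924 CE places the high-density stress band in 1924 − 16 = 1908 CE.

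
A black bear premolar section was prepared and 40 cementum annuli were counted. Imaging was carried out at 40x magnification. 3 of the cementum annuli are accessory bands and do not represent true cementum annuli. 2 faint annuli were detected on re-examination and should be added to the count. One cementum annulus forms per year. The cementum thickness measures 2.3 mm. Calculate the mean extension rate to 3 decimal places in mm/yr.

0.059 mm/yr

After corrections the count is 40 − 3 + 2 = 39 cementum annuli.
2.3 mm over 39 years gives 2.3 / 39 ≈ 0.059 mm/yr.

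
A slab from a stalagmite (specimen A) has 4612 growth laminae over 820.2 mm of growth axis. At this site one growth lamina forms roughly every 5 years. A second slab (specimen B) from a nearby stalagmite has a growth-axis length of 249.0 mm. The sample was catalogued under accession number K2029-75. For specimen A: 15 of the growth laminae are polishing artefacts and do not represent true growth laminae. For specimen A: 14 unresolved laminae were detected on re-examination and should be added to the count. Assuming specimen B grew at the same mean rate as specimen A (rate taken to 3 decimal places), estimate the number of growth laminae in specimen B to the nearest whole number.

Specimen A: adjusted count: 4612 − 15 + 14 = 4611 growth laminae.
Specimen A: multiplying by 5 years per growth lamina: 4611 × 5 = 23055 years.
A: 820.2 mm over 23055 years gives 820.2 / 23055 ≈ 0.036 mm/yr.
Specimen B: 249.0 mm / 0.036 mm per year = 6916.67 years; at 5 years per growth lamina that is 6916.67 / 5 ≈ 1383 growth laminae.

1383 growth laminae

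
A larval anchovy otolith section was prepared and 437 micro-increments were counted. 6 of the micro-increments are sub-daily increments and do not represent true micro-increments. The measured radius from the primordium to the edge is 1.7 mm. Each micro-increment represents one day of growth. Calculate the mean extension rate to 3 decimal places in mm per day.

0.004 mm per day

Adjusted count: 437 − 6 = 431 micro-increments.
1.7 mm over 431 days gives 1.7 / 431 ≈ 0.004 mm per day.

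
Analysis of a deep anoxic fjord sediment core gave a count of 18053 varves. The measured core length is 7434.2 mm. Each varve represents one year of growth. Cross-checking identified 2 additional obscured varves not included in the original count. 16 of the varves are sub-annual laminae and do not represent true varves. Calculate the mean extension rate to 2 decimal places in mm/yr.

0.41 mm/yr

True varve count = 18053 − 16 + 2 = 18039.
Extension rate ≈ 7434.2 / 18039 = 0.41 mm/yr.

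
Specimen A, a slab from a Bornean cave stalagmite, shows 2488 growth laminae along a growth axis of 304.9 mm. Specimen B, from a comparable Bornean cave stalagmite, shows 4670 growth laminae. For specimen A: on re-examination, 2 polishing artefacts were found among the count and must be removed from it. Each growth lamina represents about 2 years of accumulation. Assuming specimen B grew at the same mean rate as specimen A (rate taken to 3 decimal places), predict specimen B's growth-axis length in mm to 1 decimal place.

Specimen A: correcting the raw count gives 2488 − 2 = 2486 true growth laminae.
Specimen A: 2486 growth laminae at 2 years each span 2486 × 2 = 4972 years.
A: Extension rate ≈ 304.9 / 4972 = 0.061 mm/yr.
Specimen B: at 2 years per growth lamina, 4670 × 2 = 9340 years. B's length ≈ 0.061 × 9340 = 569.7 mm.

569.7 mm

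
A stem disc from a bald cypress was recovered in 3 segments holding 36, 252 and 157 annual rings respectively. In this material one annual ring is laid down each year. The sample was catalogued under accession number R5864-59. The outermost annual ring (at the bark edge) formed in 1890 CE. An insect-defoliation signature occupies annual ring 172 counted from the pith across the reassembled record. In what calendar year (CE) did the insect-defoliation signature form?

Total annual rings = 36 + 252 + 157 = 445.
Between annual ring 172 and the bark edge there are 445 − 172 = 273 annual rings.
The annual ring at the bark edge is 1890 CE, so the insect-defoliation signature dates to 1890 − 273 = 1617 CE.

1617 CE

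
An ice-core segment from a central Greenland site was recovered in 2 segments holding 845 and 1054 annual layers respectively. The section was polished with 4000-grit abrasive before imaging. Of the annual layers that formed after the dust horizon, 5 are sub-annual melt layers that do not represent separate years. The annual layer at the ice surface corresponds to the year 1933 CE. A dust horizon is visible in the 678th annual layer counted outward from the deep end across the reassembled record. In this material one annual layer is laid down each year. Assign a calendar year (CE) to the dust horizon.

717 CE

Total annual layers = 845 + 1054 = 1899.
Between annual layer 678 and the ice surface there are 1899 − 678 = 1221 annual layers.
1221 − 5 false = 1216 true annual layers after the dust horizon.
The annual layer at the ice surface is 1933 CE, so the dust horizon dates to 1933 − 1216 = 717 CE.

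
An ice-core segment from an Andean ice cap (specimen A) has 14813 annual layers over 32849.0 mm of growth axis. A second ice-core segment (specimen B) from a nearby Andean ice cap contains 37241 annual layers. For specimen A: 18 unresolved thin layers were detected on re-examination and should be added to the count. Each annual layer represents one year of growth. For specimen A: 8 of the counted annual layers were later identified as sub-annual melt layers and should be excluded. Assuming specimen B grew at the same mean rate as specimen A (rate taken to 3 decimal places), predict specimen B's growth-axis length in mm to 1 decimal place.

Specimen A: true annual layer count = 14813 − 8 + 18 = 14823.
A: Mean rate = 32849.0 mm / 14823 years ≈ 2.216 mm per year.
B's length ≈ 2.216 × 37241 = 82526.1 mm.

82526.1 mm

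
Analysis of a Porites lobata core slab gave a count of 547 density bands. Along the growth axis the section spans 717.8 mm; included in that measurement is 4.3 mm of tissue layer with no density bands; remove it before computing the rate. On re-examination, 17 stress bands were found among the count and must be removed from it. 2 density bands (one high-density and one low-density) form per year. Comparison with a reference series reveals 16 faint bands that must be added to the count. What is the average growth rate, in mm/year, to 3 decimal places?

Correcting the raw count gives 547 − 17 + 16 = 546 true density bands.
With 2 density bands per year, 546 / 2 = 273 years.
Removing the 4.3 mm offcut leaves 717.8 − 4.3 = 713.5 mm.
713.5 mm over 273 years gives 713.5 / 273 ≈ 2.614 mm/year.

2.614 mm/year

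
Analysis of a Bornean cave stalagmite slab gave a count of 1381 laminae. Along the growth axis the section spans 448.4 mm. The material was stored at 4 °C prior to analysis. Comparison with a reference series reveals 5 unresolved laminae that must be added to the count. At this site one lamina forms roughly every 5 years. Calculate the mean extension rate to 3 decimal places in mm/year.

Adjusted count: 1381 + 5 = 1386 laminae.
At 5 years per lamina, 1386 × 5 = 6930 years.
Mean rate = 448.4 mm / 6930 years ≈ 0.065 mm/year.

0.065 mm/year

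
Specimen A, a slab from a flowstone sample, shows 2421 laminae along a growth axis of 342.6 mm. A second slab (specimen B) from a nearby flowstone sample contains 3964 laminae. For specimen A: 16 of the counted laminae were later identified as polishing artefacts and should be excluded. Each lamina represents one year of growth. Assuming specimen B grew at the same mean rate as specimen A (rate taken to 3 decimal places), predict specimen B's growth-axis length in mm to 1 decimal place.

562.9 mm

Specimen A: true lamina count = 2421 − 16 = 2405.
A: Mean rate = 342.6 mm / 2405 years ≈ 0.142 mm per year.
B's length ≈ 0.142 × 3964 = 562.9 mm.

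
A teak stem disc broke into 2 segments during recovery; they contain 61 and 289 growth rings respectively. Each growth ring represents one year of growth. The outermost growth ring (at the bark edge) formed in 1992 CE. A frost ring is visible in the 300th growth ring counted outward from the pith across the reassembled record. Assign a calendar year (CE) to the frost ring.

Total growth rings = 61 + 289 = 350.
350 − 300 = 50 growth rings lie beyond the frost ring toward the bark edge.
The growth ring at the bark edge is 1992 CE, so the frost ring dates to 1992 − 50 = 1942 CE.

1942 CE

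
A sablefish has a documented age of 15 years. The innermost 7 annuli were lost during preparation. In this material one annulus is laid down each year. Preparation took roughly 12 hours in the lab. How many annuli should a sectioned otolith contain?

8 annuli

At one annulus per year, 15 years correspond to 15 annuli.
15 − 7 missed = 8 annuli expected in the prepared section.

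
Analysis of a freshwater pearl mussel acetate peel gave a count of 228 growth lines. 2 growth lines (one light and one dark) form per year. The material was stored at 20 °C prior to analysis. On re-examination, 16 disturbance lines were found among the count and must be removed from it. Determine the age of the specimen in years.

After corrections the count is 228 − 16 = 212 growth lines.
212 growth lines at 2 per year is 212 / 2 = 106 years.

106 yr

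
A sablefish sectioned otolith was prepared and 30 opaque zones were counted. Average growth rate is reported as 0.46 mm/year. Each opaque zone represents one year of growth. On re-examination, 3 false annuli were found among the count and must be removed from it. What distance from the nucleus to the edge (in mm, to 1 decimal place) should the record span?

12.4 mm

After corrections the count is 30 − 3 = 27 opaque zones.
Length ≈ 0.46 × 27 = 12.4 mm.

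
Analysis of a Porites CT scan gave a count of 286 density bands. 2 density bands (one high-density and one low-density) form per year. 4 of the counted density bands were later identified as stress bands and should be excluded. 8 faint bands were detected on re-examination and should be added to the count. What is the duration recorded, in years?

145 years

Correcting the raw count gives 286 − 4 + 8 = 290 true density bands.
Dividing by 2 density bands per year: 290 / 2 = 145 years.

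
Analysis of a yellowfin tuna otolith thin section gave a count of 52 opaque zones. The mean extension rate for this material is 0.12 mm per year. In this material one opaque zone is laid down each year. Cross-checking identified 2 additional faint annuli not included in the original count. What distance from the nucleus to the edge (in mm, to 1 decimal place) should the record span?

6.5 mm

Correcting the raw count gives 52 + 2 = 54 true opaque zones.
54 years at 0.12 mm/year gives 0.12 × 54 = 6.5 mm.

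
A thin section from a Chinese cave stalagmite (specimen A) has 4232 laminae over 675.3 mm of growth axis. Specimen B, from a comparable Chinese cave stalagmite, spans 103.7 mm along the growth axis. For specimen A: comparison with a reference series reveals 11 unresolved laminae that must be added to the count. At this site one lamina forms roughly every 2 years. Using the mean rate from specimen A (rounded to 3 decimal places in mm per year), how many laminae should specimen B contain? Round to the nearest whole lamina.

648 laminae

Specimen A: adjusted count: 4232 + 11 = 4243 laminae.
Specimen A: 4243 laminae at 2 years each span 4243 × 2 = 8486 years.
A: 675.3 mm over 8486 years gives 675.3 / 8486 ≈ 0.080 mm/year.
B spans 103.7 / 0.080 = 1296.25 years; at 2 years per lamina that is 1296.25 / 2 ≈ 648 laminae.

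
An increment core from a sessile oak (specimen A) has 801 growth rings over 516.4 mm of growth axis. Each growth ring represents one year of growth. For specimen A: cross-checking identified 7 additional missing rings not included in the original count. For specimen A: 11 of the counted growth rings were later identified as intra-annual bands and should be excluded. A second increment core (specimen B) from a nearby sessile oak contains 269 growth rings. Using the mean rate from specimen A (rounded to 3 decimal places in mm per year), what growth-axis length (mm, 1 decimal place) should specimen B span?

Specimen A: after corrections the count is 801 − 11 + 7 = 797 growth rings.
A: Mean rate = 516.4 mm / 797 years ≈ 0.648 mm per year.
B's length ≈ 0.648 × 269 = 174.3 mm.

174.3 mm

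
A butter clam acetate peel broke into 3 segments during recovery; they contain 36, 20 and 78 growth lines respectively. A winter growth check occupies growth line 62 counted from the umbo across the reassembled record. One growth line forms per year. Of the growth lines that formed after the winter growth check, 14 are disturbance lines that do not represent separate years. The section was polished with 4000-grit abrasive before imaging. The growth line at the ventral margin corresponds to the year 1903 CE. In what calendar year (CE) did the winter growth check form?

Total growth lines = 36 + 20 + 78 = 134.
Between growth line 62 and the ventral margin there are 134 − 62 = 72 growth lines.
Removing the 14 false growth lines leaves 72 − 14 = 58 true growth lines beyond the winter growth check.
The growth line at the ventral margin is 1903 CE, so the winter growth check dates to 1903 − 58 = 1845 CE.

1845 CE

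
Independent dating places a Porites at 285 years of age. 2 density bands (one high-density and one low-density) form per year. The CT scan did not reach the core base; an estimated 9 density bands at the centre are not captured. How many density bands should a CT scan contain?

With 2 density bands per year, 285 years would produce 285 × 2 = 570 density bands.
Less the 9 uncaptured density bands: 570 − 9 = 561.

561 density bands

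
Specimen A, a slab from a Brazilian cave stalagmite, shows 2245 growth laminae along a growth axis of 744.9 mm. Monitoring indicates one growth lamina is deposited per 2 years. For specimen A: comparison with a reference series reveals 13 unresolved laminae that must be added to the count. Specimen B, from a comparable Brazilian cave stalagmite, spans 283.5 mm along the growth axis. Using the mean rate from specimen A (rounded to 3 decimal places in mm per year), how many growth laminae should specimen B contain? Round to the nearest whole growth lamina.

Specimen A: true growth lamina count = 2245 + 13 = 2258.
Specimen A: 2258 growth laminae at 2 years each span 2258 × 2 = 4516 years.
A: 744.9 mm over 4516 years gives 744.9 / 4516 ≈ 0.165 mm/year.
For B, 283.5 / 0.165 = 1718.18 years; at 2 years per growth lamina that is 1718.18 / 2 ≈ 859 growth laminae.

859 growth laminae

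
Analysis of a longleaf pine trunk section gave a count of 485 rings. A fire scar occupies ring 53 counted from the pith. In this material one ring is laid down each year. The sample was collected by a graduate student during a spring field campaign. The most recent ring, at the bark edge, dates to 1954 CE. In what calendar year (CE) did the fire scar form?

1522 CE

485 − 53 = 432 rings lie beyond the fire scar toward the bark edge.
1954 − 432 = 1522 CE.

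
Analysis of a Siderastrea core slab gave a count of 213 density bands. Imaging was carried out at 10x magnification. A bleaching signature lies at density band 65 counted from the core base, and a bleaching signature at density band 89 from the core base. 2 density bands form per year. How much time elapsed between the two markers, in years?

12 years

89 − 65 = 24 density bands lie between the two events.
24 density bands at 2 per year is 24 / 2 = 12 years.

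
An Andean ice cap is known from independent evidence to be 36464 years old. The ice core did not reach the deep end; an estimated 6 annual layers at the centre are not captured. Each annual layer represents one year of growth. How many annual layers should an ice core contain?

36458 annual layers

One annual layer per year gives 36464 annual layers over 36464 years.
Subtracting the 6 annual layers not captured gives 36464 − 6 = 36458 annual layers in the record.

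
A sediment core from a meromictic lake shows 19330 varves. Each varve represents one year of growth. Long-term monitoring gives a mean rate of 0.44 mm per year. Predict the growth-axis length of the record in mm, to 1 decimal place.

19330 years of growth are recorded.
Length ≈ 0.44 × 19330 = 8505.2 mm.

8505.2 mm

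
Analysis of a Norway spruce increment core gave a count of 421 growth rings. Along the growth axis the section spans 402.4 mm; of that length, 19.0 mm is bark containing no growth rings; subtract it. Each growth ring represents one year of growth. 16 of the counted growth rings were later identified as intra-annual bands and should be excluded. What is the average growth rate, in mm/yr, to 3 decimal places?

0.947 mm/yr

Adjusted count: 421 − 16 = 405 growth rings.
The growth record spans 402.4 − 19.0 = 383.4 mm.
Extension rate ≈ 383.4 / 405 = 0.947 mm/yr.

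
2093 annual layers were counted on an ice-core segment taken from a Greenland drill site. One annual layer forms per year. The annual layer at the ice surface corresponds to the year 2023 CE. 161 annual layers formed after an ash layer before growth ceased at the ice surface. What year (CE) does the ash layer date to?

161 annual layers formed after the ash layer.
Counting back 161 years from 2023 CE places the ash layer in 2023 − 161 = 1862 CE.

1862 CE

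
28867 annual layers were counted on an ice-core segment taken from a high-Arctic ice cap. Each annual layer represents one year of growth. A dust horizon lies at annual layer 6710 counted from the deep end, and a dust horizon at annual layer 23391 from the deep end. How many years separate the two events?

16681 years

Separation: 23391 − 6710 = 16681 annual layers.
One annual layer per year makes the interval 16681 years.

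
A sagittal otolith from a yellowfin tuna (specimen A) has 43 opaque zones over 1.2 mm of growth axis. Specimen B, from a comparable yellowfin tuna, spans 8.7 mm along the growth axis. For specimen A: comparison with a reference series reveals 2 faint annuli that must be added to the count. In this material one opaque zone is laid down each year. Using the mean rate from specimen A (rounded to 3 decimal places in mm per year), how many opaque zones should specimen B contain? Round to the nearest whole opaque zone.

Specimen A: adjusted count: 43 + 2 = 45 opaque zones.
A: Extension rate ≈ 1.2 / 45 = 0.027 mm/yr.
Specimen B: 8.7 mm / 0.027 mm per year = 322.22 years ≈ 322 opaque zones.

322 opaque zones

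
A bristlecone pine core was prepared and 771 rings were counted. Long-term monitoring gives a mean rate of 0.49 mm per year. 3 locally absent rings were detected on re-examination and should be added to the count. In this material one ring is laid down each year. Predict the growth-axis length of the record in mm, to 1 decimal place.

Correcting the raw count gives 771 + 3 = 774 true rings.
Length ≈ 0.49 × 774 = 379.3 mm.

379.3 mm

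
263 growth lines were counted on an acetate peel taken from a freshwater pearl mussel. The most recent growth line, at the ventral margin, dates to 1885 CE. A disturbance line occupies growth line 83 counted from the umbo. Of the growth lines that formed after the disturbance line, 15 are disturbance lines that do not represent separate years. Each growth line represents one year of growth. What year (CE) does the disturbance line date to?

263 − 83 = 180 growth lines lie beyond the disturbance line toward the ventral margin.
180 − 15 false = 165 true growth lines after the disturbance line.
The growth line at the ventral margin is 1885 CE, so the disturbance line dates to 1885 − 165 = 1720 CE.

1720 CE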